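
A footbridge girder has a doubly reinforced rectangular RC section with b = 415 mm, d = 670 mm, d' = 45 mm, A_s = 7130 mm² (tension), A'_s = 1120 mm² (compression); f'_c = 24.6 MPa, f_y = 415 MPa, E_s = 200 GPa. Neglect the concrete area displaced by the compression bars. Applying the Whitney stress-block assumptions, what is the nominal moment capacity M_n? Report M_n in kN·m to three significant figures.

M_n ≈ 1600 kN·m

Assume both tension and compression steel yield.
Net tension couple steel: A_s − A'_s = 6010 mm².
a = (A_s − A'_s) f_y / (0.85 f'_c b) = 2494150/(0.85 × 24.6 × 415) = 287.42 mm.
c = a/β₁ = 287.42/0.85 = 338.14 mm; ε'_s = 0.003(c − d')/c = 0.0026 ≥ f_y/E_s = 0.0021, so compression steel does yield.
M_n = (A_s − A'_s) f_y (d − a/2) + A'_s f_y (d − d') = [2494150 × (670 − 143.71) + 464800 × (670 − 45)] × 10⁻⁶ = 1312.65 + 290.50 = 1603.15 kN·m.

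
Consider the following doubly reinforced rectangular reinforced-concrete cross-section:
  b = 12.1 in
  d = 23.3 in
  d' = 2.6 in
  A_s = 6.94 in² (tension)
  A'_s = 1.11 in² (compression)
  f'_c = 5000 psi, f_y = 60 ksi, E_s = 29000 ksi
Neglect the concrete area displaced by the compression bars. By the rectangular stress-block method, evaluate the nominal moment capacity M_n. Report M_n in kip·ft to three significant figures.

Assume both steels yield.
a = (A_s − A'_s) f_y/(0.85 f'_c b) = (6.94 − 1.11) × 60/(0.85 × 5 × 12.1) = 6.802 in.
c = a/β₁ = 6.802/0.8 = 8.503 in; ε'_s = 0.003(c − d')/c = 0.0021 ≥ ε_y = 0.0021, so the compression steel yields.
M_n = (A_s − A'_s) f_y (d − a/2) + A'_s f_y (d − d') = 349.8 × (23.3 − 3.401) + 66.6 × (23.3 − 2.6) = 6960.7 + 1378.6 = 8339.3 kip·in = 8339.3/12 = 694.94 kip·ft.

M_n ≈ 695 kip·ft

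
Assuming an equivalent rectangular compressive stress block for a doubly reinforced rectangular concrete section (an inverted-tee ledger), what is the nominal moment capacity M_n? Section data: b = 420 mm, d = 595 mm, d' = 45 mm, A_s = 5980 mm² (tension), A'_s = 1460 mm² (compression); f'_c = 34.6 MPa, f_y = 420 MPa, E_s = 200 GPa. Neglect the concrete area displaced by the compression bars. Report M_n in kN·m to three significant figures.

M_n ≈ 1320 kN·m

Assume both tension and compression steel yield.
Net tension couple steel: A_s − A'_s = 4520 mm².
a = (A_s − A'_s) f_y / (0.85 f'_c b) = 1898400/(0.85 × 34.6 × 420) = 153.69 mm.
c = a/β₁ = 153.69/0.803 = 191.39 mm; ε'_s = 0.003(c − d')/c = 0.0023 ≥ f_y/E_s = 0.0021, so compression steel does yield.
M_n = (A_s − A'_s) f_y (d − a/2) + A'_s f_y (d − d') = [1898400 × (595 − 76.845) + 613200 × (595 − 45)] × 10⁻⁶ = 983.67 + 337.26 = 1320.93 kN·m.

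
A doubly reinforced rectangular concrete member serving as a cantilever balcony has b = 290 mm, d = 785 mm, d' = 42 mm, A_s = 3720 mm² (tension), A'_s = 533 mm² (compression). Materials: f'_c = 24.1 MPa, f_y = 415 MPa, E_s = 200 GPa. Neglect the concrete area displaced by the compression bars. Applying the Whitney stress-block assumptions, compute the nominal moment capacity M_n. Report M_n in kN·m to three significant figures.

M_n ≈ 1060 kN·m

Assume both tension and compression steel yield.
Net tension couple steel: A_s − A'_s = 3187 mm².
a = (A_s − A'_s) f_y / (0.85 f'_c b) = 1322605/(0.85 × 24.1 × 290) = 222.64 mm.
c = a/β₁ = 222.64/0.85 = 261.93 mm; ε'_s = 0.003(c − d')/c = 0.0025 ≥ f_y/E_s = 0.0021, so compression steel does yield.
M_n = (A_s − A'_s) f_y (d − a/2) + A'_s f_y (d − d') = [1322605 × (785 − 111.32) + 221195 × (785 − 42)] × 10⁻⁶ = 891.01 + 164.35 = 1055.36 kN·m.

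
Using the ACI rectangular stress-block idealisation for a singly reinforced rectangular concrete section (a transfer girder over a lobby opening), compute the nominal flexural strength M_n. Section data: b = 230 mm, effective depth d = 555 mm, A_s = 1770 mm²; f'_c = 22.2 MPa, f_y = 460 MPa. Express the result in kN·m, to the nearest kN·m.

M_n ≈ 376 kN·m

T = A_s f_y = 1770 × 460 = 814200 N = 814.2 kN.
From C = T: a = T/(0.85 f'_c b) = 814200/(0.85 × 22.2 × 230) = 187.60 mm.
M_n = T(d − a/2) = 814.2 kN × (555 − 93.8) mm = 375.51 kN·m.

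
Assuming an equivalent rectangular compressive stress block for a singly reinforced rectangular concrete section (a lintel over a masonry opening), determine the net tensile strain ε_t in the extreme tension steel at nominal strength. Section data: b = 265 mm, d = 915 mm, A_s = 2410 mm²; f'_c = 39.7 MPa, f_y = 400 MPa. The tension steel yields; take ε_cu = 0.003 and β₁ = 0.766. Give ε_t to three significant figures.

ε_t ≈ 0.0165

a = A_s f_y/(0.85 f'_c b) = 107.80 mm.
β₁ = 0.766, so c = a/β₁ = 107.80/0.766 = 140.73 mm.
From the linear strain diagram with ε_cu = 0.003: ε_t = 0.003 (d − c)/c = 0.003 × (915 − 140.73)/140.73 = 0.0165.
Since ε_t ≥ 0.005, the section is tension-controlled.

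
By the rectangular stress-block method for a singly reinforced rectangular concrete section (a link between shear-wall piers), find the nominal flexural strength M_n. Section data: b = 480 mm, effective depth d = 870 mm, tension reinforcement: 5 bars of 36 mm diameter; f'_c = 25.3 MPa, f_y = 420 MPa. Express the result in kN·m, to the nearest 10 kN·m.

A_s = 5 × 1018 = 5090 mm².
T = A_s f_y = 5090 × 420 = 2137800 N = 2137.8 kN.
From C = T: a = T/(0.85 f'_c b) = 2137800/(0.85 × 25.3 × 480) = 207.10 mm.
M_n = T(d − a/2) = 2137.8 kN × (870 − 103.55) mm = 1638.52 kN·m.

M_n ≈ 1640 kN·m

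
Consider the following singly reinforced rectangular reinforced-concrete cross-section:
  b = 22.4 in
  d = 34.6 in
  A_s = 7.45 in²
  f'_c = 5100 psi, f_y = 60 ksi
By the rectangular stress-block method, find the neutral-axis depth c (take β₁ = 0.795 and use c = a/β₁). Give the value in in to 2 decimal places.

c ≈ 5.79 in

T = A_s f_y = 7.45 × 60 = 447 kips.
a = T/(0.85 f'_c b) = 447/(0.85 × 5.1 × 22.4) = 4.6033 in.
With β₁ = 0.795, c = a/β₁ = 4.6033/0.795 = 5.79 in.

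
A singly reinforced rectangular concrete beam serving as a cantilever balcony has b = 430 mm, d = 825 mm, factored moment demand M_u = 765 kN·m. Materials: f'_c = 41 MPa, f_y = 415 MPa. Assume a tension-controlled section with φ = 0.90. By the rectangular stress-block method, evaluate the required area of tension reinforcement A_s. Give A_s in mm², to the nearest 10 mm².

A_s ≈ 2600 mm²

M_n = M_u/φ = 765/0.90 = 850 kN·m.
With M_n = 0.85 f'_c a b (d − a/2), solve the quadratic for a:
a = d − √(d² − 2M_n/(0.85 f'_c b)) = 825 − √(825² − 2 × 850×10⁶/(0.85 × 41 × 430)) = 71.89 mm.
A_s = 0.85 f'_c a b / f_y = 0.85 × 41 × 71.89 × 430 / 415 = 2595.9 mm².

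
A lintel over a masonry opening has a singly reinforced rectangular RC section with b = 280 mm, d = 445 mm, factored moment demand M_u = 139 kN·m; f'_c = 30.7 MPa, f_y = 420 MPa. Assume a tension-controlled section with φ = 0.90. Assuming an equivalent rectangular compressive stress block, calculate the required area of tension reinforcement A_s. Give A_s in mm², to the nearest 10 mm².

M_n = M_u/φ = 139/0.90 = 154.444 kN·m.
With M_n = 0.85 f'_c a b (d − a/2), solve the quadratic for a:
a = d − √(d² − 2M_n/(0.85 f'_c b)) = 445 − √(445² − 2 × 154.444×10⁶/(0.85 × 30.7 × 280)) = 50.35 mm.
A_s = 0.85 f'_c a b / f_y = 0.85 × 30.7 × 50.35 × 280 / 420 = 875.9 mm².

A_s ≈ 880 mm²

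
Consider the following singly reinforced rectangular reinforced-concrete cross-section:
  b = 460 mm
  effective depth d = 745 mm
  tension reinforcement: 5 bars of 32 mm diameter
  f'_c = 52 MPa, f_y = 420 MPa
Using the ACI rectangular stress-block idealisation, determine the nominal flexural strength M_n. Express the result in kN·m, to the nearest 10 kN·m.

A_s = 5 × 804 = 4020 mm².
T = A_s f_y = 4020 × 420 = 1688400 N = 1688.4 kN.
From C = T: a = T/(0.85 f'_c b) = 1688400/(0.85 × 52 × 460) = 83.04 mm.
M_n = T(d − a/2) = 1688.4 kN × (745 − 41.52) mm = 1187.76 kN·m.

M_n ≈ 1190 kN·m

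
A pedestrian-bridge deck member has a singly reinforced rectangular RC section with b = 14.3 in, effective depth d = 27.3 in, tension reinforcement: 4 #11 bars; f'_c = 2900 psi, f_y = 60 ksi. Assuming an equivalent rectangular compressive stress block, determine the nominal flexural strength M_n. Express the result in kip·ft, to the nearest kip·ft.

M_n ≈ 686 kip·ft

A_s = 4 × 1.56 = 6.24 in².
T = A_s f_y = 6.24 × 60 = 374.4 kips.
a = T/(0.85 f'_c b) = 374.4/(0.85 × 2.9 × 14.3) = 10.621 in.
M_n = T(d − a/2) = 374.4 × (27.3 − 5.3105) = 8232.9 kip·in = 8232.9/12 = 686.08 kip·ft.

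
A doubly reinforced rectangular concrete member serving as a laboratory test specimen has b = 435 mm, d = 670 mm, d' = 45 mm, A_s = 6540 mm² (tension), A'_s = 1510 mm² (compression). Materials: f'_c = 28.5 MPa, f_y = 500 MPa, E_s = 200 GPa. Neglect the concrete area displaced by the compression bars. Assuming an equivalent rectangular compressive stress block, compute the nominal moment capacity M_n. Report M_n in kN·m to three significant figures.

M_n ≈ 1860 kN·m

Assume both tension and compression steel yield.
Net tension couple steel: A_s − A'_s = 5030 mm².
a = (A_s − A'_s) f_y / (0.85 f'_c b) = 2515000/(0.85 × 28.5 × 435) = 238.66 mm.
c = a/β₁ = 238.66/0.846 = 282.10 mm; ε'_s = 0.003(c − d')/c = 0.0025 ≥ f_y/E_s = 0.0025, so compression steel does yield.
M_n = (A_s − A'_s) f_y (d − a/2) + A'_s f_y (d − d') = [2515000 × (670 − 119.33) + 755000 × (670 − 45)] × 10⁻⁶ = 1384.94 + 471.88 = 1856.82 kN·m.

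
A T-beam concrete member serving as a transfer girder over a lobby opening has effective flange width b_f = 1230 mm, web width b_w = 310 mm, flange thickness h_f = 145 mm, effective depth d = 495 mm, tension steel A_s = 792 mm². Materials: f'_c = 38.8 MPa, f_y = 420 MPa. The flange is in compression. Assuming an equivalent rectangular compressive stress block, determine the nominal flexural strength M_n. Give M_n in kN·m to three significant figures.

M_n ≈ 163 kN·m

Tension: T = A_s f_y = 792 × 420 = 332640 N.
Try a within the flange: a = T/(0.85 f'_c b_f) = 332640/(0.85 × 38.8 × 1230) = 8.20 mm.
Since a = 8.20 ≤ h_f = 145 mm, the stress block lies entirely in the flange; analyse as a rectangular beam of width b_f.
M_n = T(d − a/2) = 332640 × (495 − 4.1) = 163.29 × 10⁶ N·mm.
M_n = 163.29 kN·m.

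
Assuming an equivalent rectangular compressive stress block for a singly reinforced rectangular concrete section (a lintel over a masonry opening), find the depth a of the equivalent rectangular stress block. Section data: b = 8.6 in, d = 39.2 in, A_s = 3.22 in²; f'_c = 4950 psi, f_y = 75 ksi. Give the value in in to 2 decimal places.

a ≈ 6.67 in

T = A_s f_y = 3.22 × 75 = 241.5 kips.
a = T/(0.85 f'_c b) = 241.5/(0.85 × 4.95 × 8.6) = 6.67 in.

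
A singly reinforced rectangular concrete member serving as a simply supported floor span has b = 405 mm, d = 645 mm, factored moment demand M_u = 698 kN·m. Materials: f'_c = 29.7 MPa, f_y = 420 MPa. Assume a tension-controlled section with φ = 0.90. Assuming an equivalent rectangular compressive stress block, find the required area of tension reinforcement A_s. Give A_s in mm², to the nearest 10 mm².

A_s ≈ 3190 mm²

M_n = M_u/φ = 698/0.90 = 775.556 kN·m.
With M_n = 0.85 f'_c a b (d − a/2), solve the quadratic for a:
a = d − √(d² − 2M_n/(0.85 f'_c b)) = 645 − √(645² − 2 × 775.556×10⁶/(0.85 × 29.7 × 405)) = 130.88 mm.
A_s = 0.85 f'_c a b / f_y = 0.85 × 29.7 × 130.88 × 405 / 420 = 3186.1 mm².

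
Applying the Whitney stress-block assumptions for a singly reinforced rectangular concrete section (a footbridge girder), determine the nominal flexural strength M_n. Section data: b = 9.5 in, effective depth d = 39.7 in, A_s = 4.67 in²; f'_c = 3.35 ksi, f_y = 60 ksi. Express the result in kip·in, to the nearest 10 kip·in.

T = A_s f_y = 4.67 × 60 = 280.2 kips.
a = T/(0.85 f'_c b) = 280.2/(0.85 × 3.35 × 9.5) = 10.358 in.
M_n = T(d − a/2) = 280.2 × (39.7 − 5.179) = 9672.8 kip·in.

M_n ≈ 9670 kip·in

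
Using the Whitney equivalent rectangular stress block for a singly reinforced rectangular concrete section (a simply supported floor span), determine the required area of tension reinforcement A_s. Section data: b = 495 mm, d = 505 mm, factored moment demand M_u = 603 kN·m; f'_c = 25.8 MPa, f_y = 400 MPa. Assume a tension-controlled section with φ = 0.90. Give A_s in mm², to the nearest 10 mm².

A_s ≈ 3860 mm²

M_n = M_u/φ = 603/0.90 = 670 kN·m.
With M_n = 0.85 f'_c a b (d − a/2), solve the quadratic for a:
a = d − √(d² − 2M_n/(0.85 f'_c b)) = 505 − √(505² − 2 × 670×10⁶/(0.85 × 25.8 × 495)) = 142.26 mm.
A_s = 0.85 f'_c a b / f_y = 0.85 × 25.8 × 142.26 × 495 / 400 = 3860.7 mm².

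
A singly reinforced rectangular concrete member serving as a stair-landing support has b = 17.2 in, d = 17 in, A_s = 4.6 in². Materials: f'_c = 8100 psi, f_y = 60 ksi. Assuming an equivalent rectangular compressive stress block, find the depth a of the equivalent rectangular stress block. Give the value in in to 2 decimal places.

a ≈ 2.33 in

T = A_s f_y = 4.6 × 60 = 276 kips.
a = T/(0.85 f'_c b) = 276/(0.85 × 8.1 × 17.2) = 2.33 in.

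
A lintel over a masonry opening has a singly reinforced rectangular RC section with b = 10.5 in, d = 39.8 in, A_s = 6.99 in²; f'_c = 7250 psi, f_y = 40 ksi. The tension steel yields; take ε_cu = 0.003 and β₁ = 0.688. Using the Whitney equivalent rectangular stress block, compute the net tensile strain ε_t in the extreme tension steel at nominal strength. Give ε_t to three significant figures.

ε_t ≈ 0.0160

a = A_s f_y/(0.85 f'_c b) = 4.321 in.
β₁ = 0.688, so c = a/β₁ = 4.321/0.688 = 6.281 in.
From the linear strain diagram with ε_cu = 0.003: ε_t = 0.003 (d − c)/c = 0.003 × (39.8 − 6.281)/6.281 = 0.0160.
Since ε_t ≥ 0.005, the section is tension-controlled.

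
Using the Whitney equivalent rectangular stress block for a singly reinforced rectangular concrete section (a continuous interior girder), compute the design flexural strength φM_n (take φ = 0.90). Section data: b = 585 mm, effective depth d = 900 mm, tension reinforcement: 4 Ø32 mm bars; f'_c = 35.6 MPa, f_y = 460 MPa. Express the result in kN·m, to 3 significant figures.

φM_n ≈ 1140 kN·m

A_s = 4 × 804 = 3216 mm².
T = A_s f_y = 3216 × 460 = 1479360 N = 1479.36 kN.
From C = T: a = T/(0.85 f'_c b) = 1479360/(0.85 × 35.6 × 585) = 83.57 mm.
M_n = T(d − a/2) = 1479.36 kN × (900 − 41.785) mm = 1269.61 kN·m.
φM_n = 0.90 × 1269.61 = 1142.65 kN·m.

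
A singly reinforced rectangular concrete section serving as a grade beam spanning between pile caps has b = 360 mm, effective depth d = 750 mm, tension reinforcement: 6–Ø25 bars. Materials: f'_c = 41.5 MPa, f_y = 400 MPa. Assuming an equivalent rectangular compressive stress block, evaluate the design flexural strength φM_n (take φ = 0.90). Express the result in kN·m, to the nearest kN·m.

A_s = 6 × 491 = 2946 mm².
T = A_s f_y = 2946 × 400 = 1178400 N = 1178.4 kN.
From C = T: a = T/(0.85 f'_c b) = 1178400/(0.85 × 41.5 × 360) = 92.79 mm.
M_n = T(d − a/2) = 1178.4 kN × (750 − 46.395) mm = 829.13 kN·m.
φM_n = 0.90 × 829.13 = 746.22 kN·m.

φM_n ≈ 746 kN·m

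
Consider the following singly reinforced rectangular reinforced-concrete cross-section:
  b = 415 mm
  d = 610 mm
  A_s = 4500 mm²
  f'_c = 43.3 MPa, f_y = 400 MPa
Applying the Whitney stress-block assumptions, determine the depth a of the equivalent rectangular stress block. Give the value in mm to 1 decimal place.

T = A_s f_y = 4500 × 400 = 1800000 N = 1800 kN.
Setting C = 0.85 f'_c a b equal to T: a = 1800000/(0.85 × 43.3 × 415) = 117.8 mm.

a ≈ 117.8 mm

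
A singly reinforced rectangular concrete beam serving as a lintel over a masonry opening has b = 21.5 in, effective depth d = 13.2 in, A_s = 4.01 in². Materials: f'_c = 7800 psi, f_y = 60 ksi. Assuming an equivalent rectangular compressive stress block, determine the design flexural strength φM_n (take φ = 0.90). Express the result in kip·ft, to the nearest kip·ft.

φM_n ≈ 223 kip·ft

T = A_s f_y = 4.01 × 60 = 240.6 kips.
a = T/(0.85 f'_c b) = 240.6/(0.85 × 7.8 × 21.5) = 1.688 in.
M_n = T(d − a/2) = 240.6 × (13.2 − 0.844) = 2972.9 kip·in = 2972.9/12 = 247.74 kip·ft.
φM_n = 0.90 × 247.74 = 222.97 kip·ft.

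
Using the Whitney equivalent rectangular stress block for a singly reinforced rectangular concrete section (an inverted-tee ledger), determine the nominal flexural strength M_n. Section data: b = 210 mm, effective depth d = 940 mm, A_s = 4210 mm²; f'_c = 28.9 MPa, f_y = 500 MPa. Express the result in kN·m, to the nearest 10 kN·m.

M_n ≈ 1550 kN·m

T = A_s f_y = 4210 × 500 = 2105000 N = 2105 kN.
From C = T: a = T/(0.85 f'_c b) = 2105000/(0.85 × 28.9 × 210) = 408.05 mm.
M_n = T(d − a/2) = 2105 kN × (940 − 204.025) mm = 1549.23 kN·m.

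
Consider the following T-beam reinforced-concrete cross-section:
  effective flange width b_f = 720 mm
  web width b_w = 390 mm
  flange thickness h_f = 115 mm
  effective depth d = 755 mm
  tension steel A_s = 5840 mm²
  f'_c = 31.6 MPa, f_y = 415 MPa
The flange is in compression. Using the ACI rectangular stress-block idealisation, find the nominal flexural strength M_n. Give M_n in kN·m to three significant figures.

M_n ≈ 1680 kN·m

Tension: T = A_s f_y = 5840 × 415 = 2423600 N.
Try a within the flange: a = T/(0.85 f'_c b_f) = 2423600/(0.85 × 31.6 × 720) = 125.32 mm.
a = 125.32 > h_f = 115 mm: the block extends into the web. Split into flange-overhang and web parts.
C_f = 0.85 f'_c (b_f − b_w) h_f = 0.85 × 31.6 × (720 − 390) × 115 = 1019337 N.
Remaining web compression depth: a_w = (T − C_f)/(0.85 f'_c b_w) = (2423600 − 1019337)/(0.85 × 31.6 × 390) = 134.05 mm.
M_n = C_f(d − h_f/2) + (T − C_f)(d − a_w/2) = 1019337 × (755 − 57.5) + 1404263 × (755 − 67.025) = 710.99 + 966.10 = 1677.09 × 10⁶ N·mm.
M_n = 1677.09 kN·m.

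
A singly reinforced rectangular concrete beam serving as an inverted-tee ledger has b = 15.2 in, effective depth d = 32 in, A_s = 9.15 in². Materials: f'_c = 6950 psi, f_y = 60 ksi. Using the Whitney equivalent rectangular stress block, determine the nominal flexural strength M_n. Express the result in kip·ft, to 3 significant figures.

T = A_s f_y = 9.15 × 60 = 549 kips.
a = T/(0.85 f'_c b) = 549/(0.85 × 6.95 × 15.2) = 6.114 in.
M_n = T(d − a/2) = 549 × (32 − 3.057) = 15889.7 kip·in = 15889.7/12 = 1324.14 kip·ft.

M_n ≈ 1320 kip·ft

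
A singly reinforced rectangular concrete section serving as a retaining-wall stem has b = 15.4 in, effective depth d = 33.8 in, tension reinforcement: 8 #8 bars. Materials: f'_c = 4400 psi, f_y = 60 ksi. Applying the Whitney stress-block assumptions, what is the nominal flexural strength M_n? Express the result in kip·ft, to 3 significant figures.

A_s = 8 × 0.79 = 6.32 in².
T = A_s f_y = 6.32 × 60 = 379.2 kips.
a = T/(0.85 f'_c b) = 379.2/(0.85 × 4.4 × 15.4) = 6.584 in.
M_n = T(d − a/2) = 379.2 × (33.8 − 3.292) = 11568.6 kip·in = 11568.6/12 = 964.05 kip·ft.

M_n ≈ 964 kip·ft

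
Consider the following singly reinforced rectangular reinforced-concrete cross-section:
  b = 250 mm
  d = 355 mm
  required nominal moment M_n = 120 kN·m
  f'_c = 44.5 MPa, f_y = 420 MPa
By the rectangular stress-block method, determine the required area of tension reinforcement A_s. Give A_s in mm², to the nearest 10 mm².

With M_n = 0.85 f'_c a b (d − a/2), solve the quadratic for a:
a = d − √(d² − 2M_n/(0.85 f'_c b)) = 355 − √(355² − 2 × 120×10⁶/(0.85 × 44.5 × 250)) = 37.75 mm.
A_s = 0.85 f'_c a b / f_y = 0.85 × 44.5 × 37.75 × 250 / 420 = 849.9 mm².

A_s ≈ 850 mm²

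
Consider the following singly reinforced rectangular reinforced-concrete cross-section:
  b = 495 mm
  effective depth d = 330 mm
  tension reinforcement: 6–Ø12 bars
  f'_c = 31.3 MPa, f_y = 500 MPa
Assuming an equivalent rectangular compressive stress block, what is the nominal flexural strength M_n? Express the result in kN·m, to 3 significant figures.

A_s = 6 × 113 = 678 mm².
T = A_s f_y = 678 × 500 = 339000 N = 339 kN.
From C = T: a = T/(0.85 f'_c b) = 339000/(0.85 × 31.3 × 495) = 25.74 mm.
M_n = T(d − a/2) = 339 kN × (330 − 12.87) mm = 107.51 kN·m.

M_n ≈ 108 kN·m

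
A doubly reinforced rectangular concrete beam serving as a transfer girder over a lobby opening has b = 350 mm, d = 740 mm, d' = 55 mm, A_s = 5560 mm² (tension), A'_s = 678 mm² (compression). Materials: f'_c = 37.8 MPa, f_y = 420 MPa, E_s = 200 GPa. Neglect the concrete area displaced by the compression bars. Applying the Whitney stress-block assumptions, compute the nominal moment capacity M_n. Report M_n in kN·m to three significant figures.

Assume both tension and compression steel yield.
Net tension couple steel: A_s − A'_s = 4882 mm².
a = (A_s − A'_s) f_y / (0.85 f'_c b) = 2050440/(0.85 × 37.8 × 350) = 182.33 mm.
c = a/β₁ = 182.33/0.78 = 233.76 mm; ε'_s = 0.003(c − d')/c = 0.0023 ≥ f_y/E_s = 0.0021, so compression steel does yield.
M_n = (A_s − A'_s) f_y (d − a/2) + A'_s f_y (d − d') = [2050440 × (740 − 91.165) + 284760 × (740 − 55)] × 10⁻⁶ = 1330.40 + 195.06 = 1525.46 kN·m.

M_n ≈ 1530 kN·m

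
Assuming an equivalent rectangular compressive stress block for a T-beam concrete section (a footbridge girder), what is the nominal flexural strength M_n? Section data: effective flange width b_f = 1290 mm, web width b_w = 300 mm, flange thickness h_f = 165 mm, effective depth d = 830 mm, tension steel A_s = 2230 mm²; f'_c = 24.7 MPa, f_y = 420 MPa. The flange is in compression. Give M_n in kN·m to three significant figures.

Tension: T = A_s f_y = 2230 × 420 = 936600 N.
Try a within the flange: a = T/(0.85 f'_c b_f) = 936600/(0.85 × 24.7 × 1290) = 34.58 mm.
Since a = 34.58 ≤ h_f = 165 mm, the stress block lies entirely in the flange; analyse as a rectangular beam of width b_f.
M_n = T(d − a/2) = 936600 × (830 − 17.29) = 761.18 × 10⁶ N·mm.
M_n = 761.18 kN·m.

M_n ≈ 761 kN·m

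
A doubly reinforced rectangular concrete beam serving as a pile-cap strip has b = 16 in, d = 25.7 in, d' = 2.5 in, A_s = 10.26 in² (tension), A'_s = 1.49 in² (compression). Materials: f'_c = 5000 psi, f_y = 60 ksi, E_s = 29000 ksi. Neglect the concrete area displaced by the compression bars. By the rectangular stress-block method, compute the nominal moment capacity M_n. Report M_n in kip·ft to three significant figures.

Assume both steels yield.
a = (A_s − A'_s) f_y/(0.85 f'_c b) = (10.26 − 1.49) × 60/(0.85 × 5 × 16) = 7.738 in.
c = a/β₁ = 7.738/0.8 = 9.673 in; ε'_s = 0.003(c − d')/c = 0.0022 ≥ ε_y = 0.0021, so the compression steel yields.
M_n = (A_s − A'_s) f_y (d − a/2) + A'_s f_y (d − d') = 526.2 × (25.7 − 3.869) + 89.4 × (25.7 − 2.5) = 11487.5 + 2074.1 = 13561.6 kip·in = 13561.6/12 = 1130.13 kip·ft.

M_n ≈ 1130 kip·ft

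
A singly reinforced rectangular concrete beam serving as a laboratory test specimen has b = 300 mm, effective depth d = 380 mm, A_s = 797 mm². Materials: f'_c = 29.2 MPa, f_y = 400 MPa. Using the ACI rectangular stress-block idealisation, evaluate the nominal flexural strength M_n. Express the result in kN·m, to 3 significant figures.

M_n ≈ 114 kN·m

T = A_s f_y = 797 × 400 = 318800 N = 318.8 kN.
From C = T: a = T/(0.85 f'_c b) = 318800/(0.85 × 29.2 × 300) = 42.81 mm.
M_n = T(d − a/2) = 318.8 kN × (380 − 21.405) mm = 114.32 kN·m.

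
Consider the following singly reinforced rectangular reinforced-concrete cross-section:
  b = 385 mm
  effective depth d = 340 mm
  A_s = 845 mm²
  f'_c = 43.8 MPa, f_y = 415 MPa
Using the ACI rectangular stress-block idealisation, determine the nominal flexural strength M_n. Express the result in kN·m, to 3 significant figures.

M_n ≈ 115 kN·m

T = A_s f_y = 845 × 415 = 350675 N = 350.675 kN.
From C = T: a = T/(0.85 f'_c b) = 350675/(0.85 × 43.8 × 385) = 24.47 mm.
M_n = T(d − a/2) = 350.675 kN × (340 − 12.235) mm = 114.94 kN·m.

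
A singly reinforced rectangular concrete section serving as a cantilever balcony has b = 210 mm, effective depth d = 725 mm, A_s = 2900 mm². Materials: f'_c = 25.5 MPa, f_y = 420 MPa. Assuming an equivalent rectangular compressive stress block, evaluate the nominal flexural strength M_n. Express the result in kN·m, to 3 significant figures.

T = A_s f_y = 2900 × 420 = 1218000 N = 1218 kN.
From C = T: a = T/(0.85 f'_c b) = 1218000/(0.85 × 25.5 × 210) = 267.59 mm.
M_n = T(d − a/2) = 1218 kN × (725 − 133.795) mm = 720.09 kN·m.

M_n ≈ 720 kN·m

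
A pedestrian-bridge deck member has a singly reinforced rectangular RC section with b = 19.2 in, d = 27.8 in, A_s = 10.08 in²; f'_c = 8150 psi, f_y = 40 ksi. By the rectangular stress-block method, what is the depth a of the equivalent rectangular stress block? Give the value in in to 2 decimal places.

a ≈ 3.03 in

T = A_s f_y = 10.08 × 40 = 403.2 kips.
a = T/(0.85 f'_c b) = 403.2/(0.85 × 8.15 × 19.2) = 3.03 in.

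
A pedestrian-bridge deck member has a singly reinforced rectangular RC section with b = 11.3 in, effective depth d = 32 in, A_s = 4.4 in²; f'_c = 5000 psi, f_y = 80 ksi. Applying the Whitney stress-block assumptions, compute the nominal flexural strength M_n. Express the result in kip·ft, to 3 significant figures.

M_n ≈ 831 kip·ft

T = A_s f_y = 4.4 × 80 = 352 kips.
a = T/(0.85 f'_c b) = 352/(0.85 × 5 × 11.3) = 7.330 in.
M_n = T(d − a/2) = 352 × (32 − 3.665) = 9973.9 kip·in = 9973.9/12 = 831.16 kip·ft.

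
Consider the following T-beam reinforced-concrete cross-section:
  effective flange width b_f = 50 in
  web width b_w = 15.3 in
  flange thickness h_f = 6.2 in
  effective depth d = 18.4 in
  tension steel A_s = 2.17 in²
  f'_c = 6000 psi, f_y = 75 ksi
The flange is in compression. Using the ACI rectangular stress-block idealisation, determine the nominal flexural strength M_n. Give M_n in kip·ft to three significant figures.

M_n ≈ 245 kip·ft

Tension: T = A_s f_y = 2.17 × 75 = 162.75 kips.
Try a within the flange: a = T/(0.85 f'_c b_f) = 162.75/(0.85 × 6 × 50) = 0.638 in.
Since a = 0.638 ≤ h_f = 6.2 in, the stress block lies entirely in the flange; analyse as a rectangular beam of width b_f.
M_n = T(d − a/2) = 162.75 × (18.4 − 0.319) = 2942.7 kip·in.
M_n = 2942.7/12 = 245.23 kip·ft.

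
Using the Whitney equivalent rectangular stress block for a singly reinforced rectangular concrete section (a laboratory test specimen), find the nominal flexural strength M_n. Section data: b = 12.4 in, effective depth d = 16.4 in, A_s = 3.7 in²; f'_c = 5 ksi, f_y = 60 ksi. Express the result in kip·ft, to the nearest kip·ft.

T = A_s f_y = 3.7 × 60 = 222 kips.
a = T/(0.85 f'_c b) = 222/(0.85 × 5 × 12.4) = 4.213 in.
M_n = T(d − a/2) = 222 × (16.4 − 2.1065) = 3173.2 kip·in = 3173.2/12 = 264.43 kip·ft.

M_n ≈ 264 kip·ft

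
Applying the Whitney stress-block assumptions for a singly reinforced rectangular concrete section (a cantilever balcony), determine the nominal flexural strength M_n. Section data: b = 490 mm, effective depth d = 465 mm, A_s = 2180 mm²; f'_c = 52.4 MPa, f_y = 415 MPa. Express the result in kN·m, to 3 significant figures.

T = A_s f_y = 2180 × 415 = 904700 N = 904.7 kN.
From C = T: a = T/(0.85 f'_c b) = 904700/(0.85 × 52.4 × 490) = 41.45 mm.
M_n = T(d − a/2) = 904.7 kN × (465 − 20.725) mm = 401.94 kN·m.

M_n ≈ 402 kN·m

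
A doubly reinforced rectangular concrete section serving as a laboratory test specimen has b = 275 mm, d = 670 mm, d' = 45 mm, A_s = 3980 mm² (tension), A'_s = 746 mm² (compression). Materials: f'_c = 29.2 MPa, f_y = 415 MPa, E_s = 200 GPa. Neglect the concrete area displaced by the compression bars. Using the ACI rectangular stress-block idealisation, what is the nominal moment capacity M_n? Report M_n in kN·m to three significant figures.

M_n ≈ 961 kN·m

Assume both tension and compression steel yield.
Net tension couple steel: A_s − A'_s = 3234 mm².
a = (A_s − A'_s) f_y / (0.85 f'_c b) = 1342110/(0.85 × 29.2 × 275) = 196.63 mm.
c = a/β₁ = 196.63/0.841 = 233.80 mm; ε'_s = 0.003(c − d')/c = 0.0024 ≥ f_y/E_s = 0.0021, so compression steel does yield.
M_n = (A_s − A'_s) f_y (d − a/2) + A'_s f_y (d − d') = [1342110 × (670 − 98.315) + 309590 × (670 − 45)] × 10⁻⁶ = 767.26 + 193.49 = 960.75 kN·m.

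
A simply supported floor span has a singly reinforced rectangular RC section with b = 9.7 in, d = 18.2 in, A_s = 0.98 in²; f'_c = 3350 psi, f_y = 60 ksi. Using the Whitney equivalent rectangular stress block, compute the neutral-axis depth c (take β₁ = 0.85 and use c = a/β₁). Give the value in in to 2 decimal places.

T = A_s f_y = 0.98 × 60 = 58.8 kips.
a = T/(0.85 f'_c b) = 58.8/(0.85 × 3.35 × 9.7) = 2.1288 in.
With β₁ = 0.85, c = a/β₁ = 2.1288/0.85 = 2.50 in.

c ≈ 2.50 in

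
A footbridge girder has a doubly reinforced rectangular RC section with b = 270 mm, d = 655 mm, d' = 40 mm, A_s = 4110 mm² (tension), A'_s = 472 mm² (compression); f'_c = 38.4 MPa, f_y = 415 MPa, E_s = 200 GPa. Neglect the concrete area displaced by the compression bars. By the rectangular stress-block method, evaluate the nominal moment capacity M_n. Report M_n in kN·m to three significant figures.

M_n ≈ 980 kN·m

Assume both tension and compression steel yield.
Net tension couple steel: A_s − A'_s = 3638 mm².
a = (A_s − A'_s) f_y / (0.85 f'_c b) = 1509770/(0.85 × 38.4 × 270) = 171.32 mm.
c = a/β₁ = 171.32/0.776 = 220.77 mm; ε'_s = 0.003(c − d')/c = 0.0025 ≥ f_y/E_s = 0.0021, so compression steel does yield.
M_n = (A_s − A'_s) f_y (d − a/2) + A'_s f_y (d − d') = [1509770 × (655 − 85.66) + 195880 × (655 − 40)] × 10⁻⁶ = 859.57 + 120.47 = 980.04 kN·m.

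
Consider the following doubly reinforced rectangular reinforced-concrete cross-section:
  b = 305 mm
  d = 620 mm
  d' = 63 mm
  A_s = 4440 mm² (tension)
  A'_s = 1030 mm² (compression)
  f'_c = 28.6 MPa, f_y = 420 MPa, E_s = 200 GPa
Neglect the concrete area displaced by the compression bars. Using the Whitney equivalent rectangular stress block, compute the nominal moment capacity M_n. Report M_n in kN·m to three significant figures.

M_n ≈ 991 kN·m

Assume both tension and compression steel yield.
Net tension couple steel: A_s − A'_s = 3410 mm².
a = (A_s − A'_s) f_y / (0.85 f'_c b) = 1432200/(0.85 × 28.6 × 305) = 193.16 mm.
c = a/β₁ = 193.16/0.846 = 228.32 mm; ε'_s = 0.003(c − d')/c = 0.0022 ≥ f_y/E_s = 0.0021, so compression steel does yield.
M_n = (A_s − A'_s) f_y (d − a/2) + A'_s f_y (d − d') = [1432200 × (620 − 96.58) + 432600 × (620 − 63)] × 10⁻⁶ = 749.64 + 240.96 = 990.60 kN·m.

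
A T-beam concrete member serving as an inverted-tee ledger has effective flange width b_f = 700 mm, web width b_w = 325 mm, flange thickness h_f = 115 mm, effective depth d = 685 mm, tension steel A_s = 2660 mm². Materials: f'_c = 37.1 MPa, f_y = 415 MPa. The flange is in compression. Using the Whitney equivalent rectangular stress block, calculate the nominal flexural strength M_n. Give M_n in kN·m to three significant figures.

M_n ≈ 729 kN·m

Tension: T = A_s f_y = 2660 × 415 = 1103900 N.
Try a within the flange: a = T/(0.85 f'_c b_f) = 1103900/(0.85 × 37.1 × 700) = 50.01 mm.
Since a = 50.01 ≤ h_f = 115 mm, the stress block lies entirely in the flange; analyse as a rectangular beam of width b_f.
M_n = T(d − a/2) = 1103900 × (685 − 25.005) = 728.57 × 10⁶ N·mm.
M_n = 728.57 kN·m.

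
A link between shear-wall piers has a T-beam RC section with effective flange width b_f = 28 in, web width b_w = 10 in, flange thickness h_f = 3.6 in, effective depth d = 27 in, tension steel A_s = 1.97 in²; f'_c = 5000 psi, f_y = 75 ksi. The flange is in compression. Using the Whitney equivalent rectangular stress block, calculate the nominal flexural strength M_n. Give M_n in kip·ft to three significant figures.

M_n ≈ 325 kip·ft

Tension: T = A_s f_y = 1.97 × 75 = 147.75 kips.
Try a within the flange: a = T/(0.85 f'_c b_f) = 147.75/(0.85 × 5 × 28) = 1.242 in.
Since a = 1.242 ≤ h_f = 3.6 in, the stress block lies entirely in the flange; analyse as a rectangular beam of width b_f.
M_n = T(d − a/2) = 147.75 × (27 − 0.621) = 3897.5 kip·in.
M_n = 3897.5/12 = 324.79 kip·ft.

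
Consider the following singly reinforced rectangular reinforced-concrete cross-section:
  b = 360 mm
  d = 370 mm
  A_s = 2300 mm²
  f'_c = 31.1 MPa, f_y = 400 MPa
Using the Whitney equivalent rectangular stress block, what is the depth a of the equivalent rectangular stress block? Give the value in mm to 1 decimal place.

T = A_s f_y = 2300 × 400 = 920000 N = 920 kN.
Setting C = 0.85 f'_c a b equal to T: a = 920000/(0.85 × 31.1 × 360) = 96.7 mm.

a ≈ 96.7 mm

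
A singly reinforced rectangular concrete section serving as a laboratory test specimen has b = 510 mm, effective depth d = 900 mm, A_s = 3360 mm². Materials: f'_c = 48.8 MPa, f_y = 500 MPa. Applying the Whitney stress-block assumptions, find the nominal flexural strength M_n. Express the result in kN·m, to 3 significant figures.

T = A_s f_y = 3360 × 500 = 1680000 N = 1680 kN.
From C = T: a = T/(0.85 f'_c b) = 1680000/(0.85 × 48.8 × 510) = 79.41 mm.
M_n = T(d − a/2) = 1680 kN × (900 − 39.705) mm = 1445.30 kN·m.

M_n ≈ 1450 kN·m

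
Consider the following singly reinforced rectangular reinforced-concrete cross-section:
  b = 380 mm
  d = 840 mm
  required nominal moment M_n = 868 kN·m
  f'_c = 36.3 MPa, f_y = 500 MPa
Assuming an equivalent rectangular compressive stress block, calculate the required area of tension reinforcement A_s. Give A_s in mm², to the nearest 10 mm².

With M_n = 0.85 f'_c a b (d − a/2), solve the quadratic for a:
a = d − √(d² − 2M_n/(0.85 f'_c b)) = 840 − √(840² − 2 × 868×10⁶/(0.85 × 36.3 × 380)) = 93.31 mm.
A_s = 0.85 f'_c a b / f_y = 0.85 × 36.3 × 93.31 × 380 / 500 = 2188.1 mm².

A_s ≈ 2190 mm²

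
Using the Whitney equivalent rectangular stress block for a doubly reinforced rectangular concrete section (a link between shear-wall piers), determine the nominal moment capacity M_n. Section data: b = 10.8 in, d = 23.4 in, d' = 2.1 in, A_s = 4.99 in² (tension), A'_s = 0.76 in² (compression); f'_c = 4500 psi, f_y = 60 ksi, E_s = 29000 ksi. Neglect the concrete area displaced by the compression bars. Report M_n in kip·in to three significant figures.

M_n ≈ 6130 kip·in

Assume both steels yield.
a = (A_s − A'_s) f_y/(0.85 f'_c b) = (4.99 − 0.76) × 60/(0.85 × 4.5 × 10.8) = 6.144 in.
c = a/β₁ = 6.144/0.825 = 7.447 in; ε'_s = 0.003(c − d')/c = 0.0022 ≥ ε_y = 0.0021, so the compression steel yields.
M_n = (A_s − A'_s) f_y (d − a/2) + A'_s f_y (d − d') = 253.8 × (23.4 − 3.072) + 45.6 × (23.4 − 2.1) = 5159.2 + 971.3 = 6130.5 kip·in.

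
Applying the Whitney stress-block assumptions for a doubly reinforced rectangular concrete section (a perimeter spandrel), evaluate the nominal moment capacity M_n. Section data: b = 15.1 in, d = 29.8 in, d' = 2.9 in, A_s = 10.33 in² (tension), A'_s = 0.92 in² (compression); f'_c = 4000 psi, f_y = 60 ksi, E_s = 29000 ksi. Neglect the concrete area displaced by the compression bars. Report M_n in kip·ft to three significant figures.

Assume both steels yield.
a = (A_s − A'_s) f_y/(0.85 f'_c b) = (10.33 − 0.92) × 60/(0.85 × 4 × 15.1) = 10.997 in.
c = a/β₁ = 10.997/0.85 = 12.938 in; ε'_s = 0.003(c − d')/c = 0.0023 ≥ ε_y = 0.0021, so the compression steel yields.
M_n = (A_s − A'_s) f_y (d − a/2) + A'_s f_y (d − d') = 564.6 × (29.8 − 5.4985) + 55.2 × (29.8 − 2.9) = 13720.6 + 1484.9 = 15205.5 kip·in = 15205.5/12 = 1267.13 kip·ft.

M_n ≈ 1270 kip·ft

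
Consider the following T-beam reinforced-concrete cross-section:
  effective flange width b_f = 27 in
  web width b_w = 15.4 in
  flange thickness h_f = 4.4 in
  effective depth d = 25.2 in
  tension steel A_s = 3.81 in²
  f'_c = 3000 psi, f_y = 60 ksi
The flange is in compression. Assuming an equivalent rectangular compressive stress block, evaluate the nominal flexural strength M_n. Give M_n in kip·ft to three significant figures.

M_n ≈ 448 kip·ft

Tension: T = A_s f_y = 3.81 × 60 = 228.6 kips.
Try a within the flange: a = T/(0.85 f'_c b_f) = 228.6/(0.85 × 3 × 27) = 3.320 in.
Since a = 3.320 ≤ h_f = 4.4 in, the stress block lies entirely in the flange; analyse as a rectangular beam of width b_f.
M_n = T(d − a/2) = 228.6 × (25.2 − 1.66) = 5381.2 kip·in.
M_n = 5381.2/12 = 448.43 kip·ft.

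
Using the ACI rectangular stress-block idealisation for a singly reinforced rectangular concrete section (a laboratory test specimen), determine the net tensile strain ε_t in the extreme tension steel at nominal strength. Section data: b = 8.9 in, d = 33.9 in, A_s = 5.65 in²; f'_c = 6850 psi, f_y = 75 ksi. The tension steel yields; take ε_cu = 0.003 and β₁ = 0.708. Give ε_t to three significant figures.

ε_t ≈ 0.00581

a = A_s f_y/(0.85 f'_c b) = 8.177 in.
β₁ = 0.708, so c = a/β₁ = 8.177/0.708 = 11.549 in.
From the linear strain diagram with ε_cu = 0.003: ε_t = 0.003 (d − c)/c = 0.003 × (33.9 − 11.549)/11.549 = 0.00581.
Since ε_t ≥ 0.005, the section is tension-controlled.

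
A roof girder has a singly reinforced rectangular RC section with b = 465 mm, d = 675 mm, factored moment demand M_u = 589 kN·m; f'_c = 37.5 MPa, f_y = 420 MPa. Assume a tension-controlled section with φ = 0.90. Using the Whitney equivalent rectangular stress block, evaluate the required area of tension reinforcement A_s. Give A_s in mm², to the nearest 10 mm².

M_n = M_u/φ = 589/0.90 = 654.444 kN·m.
With M_n = 0.85 f'_c a b (d − a/2), solve the quadratic for a:
a = d − √(d² − 2M_n/(0.85 f'_c b)) = 675 − √(675² − 2 × 654.444×10⁶/(0.85 × 37.5 × 465)) = 68.93 mm.
A_s = 0.85 f'_c a b / f_y = 0.85 × 37.5 × 68.93 × 465 / 420 = 2432.6 mm².

A_s ≈ 2430 mm²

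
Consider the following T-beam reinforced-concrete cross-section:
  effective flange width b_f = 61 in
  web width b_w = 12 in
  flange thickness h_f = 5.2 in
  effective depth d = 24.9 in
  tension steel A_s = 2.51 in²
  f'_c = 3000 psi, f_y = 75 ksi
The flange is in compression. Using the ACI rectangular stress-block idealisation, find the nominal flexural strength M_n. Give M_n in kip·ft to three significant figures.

M_n ≈ 381 kip·ft

Tension: T = A_s f_y = 2.51 × 75 = 188.25 kips.
Try a within the flange: a = T/(0.85 f'_c b_f) = 188.25/(0.85 × 3 × 61) = 1.210 in.
Since a = 1.210 ≤ h_f = 5.2 in, the stress block lies entirely in the flange; analyse as a rectangular beam of width b_f.
M_n = T(d − a/2) = 188.25 × (24.9 − 0.605) = 4573.5 kip·in.
M_n = 4573.5/12 = 381.13 kip·ft.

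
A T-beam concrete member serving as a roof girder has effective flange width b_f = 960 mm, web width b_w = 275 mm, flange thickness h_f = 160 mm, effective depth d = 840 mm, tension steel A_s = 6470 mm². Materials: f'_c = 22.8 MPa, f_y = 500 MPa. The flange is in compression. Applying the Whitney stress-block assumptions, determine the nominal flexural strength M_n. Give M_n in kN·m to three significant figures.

M_n ≈ 2430 kN·m

Tension: T = A_s f_y = 6470 × 500 = 3235000 N.
Try a within the flange: a = T/(0.85 f'_c b_f) = 3235000/(0.85 × 22.8 × 960) = 173.88 mm.
a = 173.88 > h_f = 160 mm: the block extends into the web. Split into flange-overhang and web parts.
C_f = 0.85 f'_c (b_f − b_w) h_f = 0.85 × 22.8 × (960 − 275) × 160 = 2124048 N.
Remaining web compression depth: a_w = (T − C_f)/(0.85 f'_c b_w) = (3235000 − 2124048)/(0.85 × 22.8 × 275) = 208.45 mm.
M_n = C_f(d − h_f/2) + (T − C_f)(d − a_w/2) = 2124048 × (840 − 80) + 1110952 × (840 − 104.225) = 1614.28 + 817.41 = 2431.69 × 10⁶ N·mm.
M_n = 2431.69 kN·m.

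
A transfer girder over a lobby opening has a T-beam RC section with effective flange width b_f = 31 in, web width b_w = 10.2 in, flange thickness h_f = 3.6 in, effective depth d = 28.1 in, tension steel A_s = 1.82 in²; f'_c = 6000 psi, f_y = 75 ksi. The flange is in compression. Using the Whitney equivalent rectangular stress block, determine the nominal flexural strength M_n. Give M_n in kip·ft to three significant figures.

Tension: T = A_s f_y = 1.82 × 75 = 136.5 kips.
Try a within the flange: a = T/(0.85 f'_c b_f) = 136.5/(0.85 × 6 × 31) = 0.863 in.
Since a = 0.863 ≤ h_f = 3.6 in, the stress block lies entirely in the flange; analyse as a rectangular beam of width b_f.
M_n = T(d − a/2) = 136.5 × (28.1 − 0.4315) = 3776.8 kip·in.
M_n = 3776.8/12 = 314.73 kip·ft.

M_n ≈ 315 kip·ft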